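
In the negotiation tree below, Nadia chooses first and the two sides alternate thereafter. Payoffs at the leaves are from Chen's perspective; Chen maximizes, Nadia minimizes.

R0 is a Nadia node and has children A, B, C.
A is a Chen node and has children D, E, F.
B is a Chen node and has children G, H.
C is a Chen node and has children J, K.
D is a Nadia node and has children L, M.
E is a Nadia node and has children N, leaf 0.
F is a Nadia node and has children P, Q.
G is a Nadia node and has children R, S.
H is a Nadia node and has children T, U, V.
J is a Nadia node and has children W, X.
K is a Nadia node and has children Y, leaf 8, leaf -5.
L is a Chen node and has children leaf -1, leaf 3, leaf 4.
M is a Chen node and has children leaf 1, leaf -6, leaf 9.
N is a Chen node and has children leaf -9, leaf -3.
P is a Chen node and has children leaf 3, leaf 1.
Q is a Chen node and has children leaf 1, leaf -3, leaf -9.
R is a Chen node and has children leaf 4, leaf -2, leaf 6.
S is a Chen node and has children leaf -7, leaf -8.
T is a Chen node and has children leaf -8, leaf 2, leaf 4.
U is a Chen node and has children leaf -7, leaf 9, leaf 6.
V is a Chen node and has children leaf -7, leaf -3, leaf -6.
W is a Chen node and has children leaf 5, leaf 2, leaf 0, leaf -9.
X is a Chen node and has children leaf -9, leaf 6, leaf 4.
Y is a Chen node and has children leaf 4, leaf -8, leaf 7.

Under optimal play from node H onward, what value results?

-3

T (Chen): max(-8, 2, 4) = 4
U (Chen): max(-7, 9, 6) = 9
V (Chen): max(-7, -3, -6) = -3
H (Nadia): min(4, 9, -3) = -3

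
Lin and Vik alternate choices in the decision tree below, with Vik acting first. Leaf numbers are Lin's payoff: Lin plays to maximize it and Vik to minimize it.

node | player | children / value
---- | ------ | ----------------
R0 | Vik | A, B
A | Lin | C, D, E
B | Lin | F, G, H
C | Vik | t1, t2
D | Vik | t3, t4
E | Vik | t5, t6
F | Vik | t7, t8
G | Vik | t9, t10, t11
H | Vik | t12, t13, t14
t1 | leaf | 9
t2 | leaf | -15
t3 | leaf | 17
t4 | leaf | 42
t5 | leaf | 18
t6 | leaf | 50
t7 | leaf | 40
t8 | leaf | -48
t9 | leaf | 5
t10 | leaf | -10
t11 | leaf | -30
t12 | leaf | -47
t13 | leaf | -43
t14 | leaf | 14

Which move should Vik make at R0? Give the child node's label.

C (Vik): min(9, -15) = -15
D (Vik): min(17, 42) = 17
E (Vik): min(18, 50) = 18
A (Lin): max(-15, 17, 18) = 18
F (Vik): min(40, -48) = -48
G (Vik): min(5, -10, -30) = -30
H (Vik): min(-47, -43, 14) = -47
B (Lin): max(-48, -30, -47) = -30
R0 (Vik): min(18, -30) = -30
Vik at R0 wants the lowest of {A=18, B=-30}, so chooses B.

B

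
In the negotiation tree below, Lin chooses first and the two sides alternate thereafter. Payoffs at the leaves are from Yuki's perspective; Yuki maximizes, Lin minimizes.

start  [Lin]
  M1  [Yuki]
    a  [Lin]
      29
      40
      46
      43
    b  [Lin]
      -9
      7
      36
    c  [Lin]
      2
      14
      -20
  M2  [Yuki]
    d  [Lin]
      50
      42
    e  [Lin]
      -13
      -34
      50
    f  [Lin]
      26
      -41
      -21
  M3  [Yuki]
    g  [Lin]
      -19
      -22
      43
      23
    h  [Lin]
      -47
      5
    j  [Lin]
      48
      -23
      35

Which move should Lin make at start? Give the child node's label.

M3

a (Lin): min(29, 40, 46, 43) = 29
b (Lin): min(-9, 7, 36) = -9
c (Lin): min(2, 14, -20) = -20
M1 (Yuki): max(29, -9, -20) = 29
d (Lin): min(50, 42) = 42
e (Lin): min(-13, -34, 50) = -34
f (Lin): min(26, -41, -21) = -41
M2 (Yuki): max(42, -34, -41) = 42
g (Lin): min(-19, -22, 43, 23) = -22
h (Lin): min(-47, 5) = -47
j (Lin): min(48, -23, 35) = -23
M3 (Yuki): max(-22, -47, -23) = -22
start (Lin): min(29, 42, -22) = -22
Lin at start wants the lowest of {M1=29, M2=42, M3=-22}, so chooses M3.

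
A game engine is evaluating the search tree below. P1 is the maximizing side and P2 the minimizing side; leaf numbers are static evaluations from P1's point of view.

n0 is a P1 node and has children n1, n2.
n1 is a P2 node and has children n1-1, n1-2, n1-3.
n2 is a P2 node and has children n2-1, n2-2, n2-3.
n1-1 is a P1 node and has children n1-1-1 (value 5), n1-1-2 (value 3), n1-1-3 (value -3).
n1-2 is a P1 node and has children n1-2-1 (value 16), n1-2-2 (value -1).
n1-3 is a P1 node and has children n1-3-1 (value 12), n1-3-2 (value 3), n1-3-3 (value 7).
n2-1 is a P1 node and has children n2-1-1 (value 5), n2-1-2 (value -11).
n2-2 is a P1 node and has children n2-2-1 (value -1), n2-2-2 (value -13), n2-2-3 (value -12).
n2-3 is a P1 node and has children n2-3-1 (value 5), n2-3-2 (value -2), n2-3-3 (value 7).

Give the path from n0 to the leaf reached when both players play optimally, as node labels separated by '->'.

n1-1 (P1): max(5, 3, -3) = 5
n1-2 (P1): max(16, -1) = 16
n1-3 (P1): max(12, 3, 7) = 12
n1 (P2): min(5, 16, 12) = 5
n2-1 (P1): max(5, -11) = 5
n2-2 (P1): max(-1, -13, -12) = -1
n2-3 (P1): max(5, -2, 7) = 7
n2 (P2): min(5, -1, 7) = -1
n0 (P1): max(5, -1) = 5
At n0, P1 picks n1 (highest: 5).
At n1, P2 picks n1-1 (lowest: 5).
At n1-1, P1 picks n1-1-1 (highest: 5).
Terminal value 5.

n0 -> n1 -> n1-1 -> n1-1-1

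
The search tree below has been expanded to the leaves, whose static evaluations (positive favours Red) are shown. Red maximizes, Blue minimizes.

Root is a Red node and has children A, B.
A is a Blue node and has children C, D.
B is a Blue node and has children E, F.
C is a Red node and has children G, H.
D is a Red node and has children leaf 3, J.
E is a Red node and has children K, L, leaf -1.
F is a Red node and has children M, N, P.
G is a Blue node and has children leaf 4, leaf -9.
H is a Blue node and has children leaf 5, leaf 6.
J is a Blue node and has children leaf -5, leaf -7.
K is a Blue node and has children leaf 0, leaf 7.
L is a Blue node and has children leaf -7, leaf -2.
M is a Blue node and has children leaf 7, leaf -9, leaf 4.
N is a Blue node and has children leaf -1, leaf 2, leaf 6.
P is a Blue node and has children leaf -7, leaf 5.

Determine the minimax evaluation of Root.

3

G (Blue): min(4, -9) = -9
H (Blue): min(5, 6) = 5
C (Red): max(-9, 5) = 5
J (Blue): min(-5, -7) = -7
D (Red): max(3, -7) = 3
A (Blue): min(5, 3) = 3
K (Blue): min(0, 7) = 0
L (Blue): min(-7, -2) = -7
E (Red): max(0, -7, -1) = 0
M (Blue): min(7, -9, 4) = -9
N (Blue): min(-1, 2, 6) = -1
P (Blue): min(-7, 5) = -7
F (Red): max(-9, -1, -7) = -1
B (Blue): min(0, -1) = -1
Root (Red): max(3, -1) = 3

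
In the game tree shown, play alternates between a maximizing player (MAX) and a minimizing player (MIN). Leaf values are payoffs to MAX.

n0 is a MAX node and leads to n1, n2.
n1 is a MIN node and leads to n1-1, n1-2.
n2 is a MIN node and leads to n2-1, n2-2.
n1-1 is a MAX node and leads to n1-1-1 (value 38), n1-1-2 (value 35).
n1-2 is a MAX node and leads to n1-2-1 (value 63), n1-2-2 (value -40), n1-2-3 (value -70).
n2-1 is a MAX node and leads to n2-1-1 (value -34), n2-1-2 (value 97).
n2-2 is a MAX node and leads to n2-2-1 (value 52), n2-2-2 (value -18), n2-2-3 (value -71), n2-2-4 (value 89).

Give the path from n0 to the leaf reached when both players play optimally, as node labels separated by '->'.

n0 -> n2 -> n2-2 -> n2-2-4

n1-1 (MAX): max(38, 35) = 38
n1-2 (MAX): max(63, -40, -70) = 63
n1 (MIN): min(38, 63) = 38
n2-1 (MAX): max(-34, 97) = 97
n2-2 (MAX): max(52, -18, -71, 89) = 89
n2 (MIN): min(97, 89) = 89
n0 (MAX): max(38, 89) = 89
At n0, MAX picks n2 (highest: 89).
At n2, MIN picks n2-2 (lowest: 89).
At n2-2, MAX picks n2-2-4 (highest: 89).
Terminal value 89.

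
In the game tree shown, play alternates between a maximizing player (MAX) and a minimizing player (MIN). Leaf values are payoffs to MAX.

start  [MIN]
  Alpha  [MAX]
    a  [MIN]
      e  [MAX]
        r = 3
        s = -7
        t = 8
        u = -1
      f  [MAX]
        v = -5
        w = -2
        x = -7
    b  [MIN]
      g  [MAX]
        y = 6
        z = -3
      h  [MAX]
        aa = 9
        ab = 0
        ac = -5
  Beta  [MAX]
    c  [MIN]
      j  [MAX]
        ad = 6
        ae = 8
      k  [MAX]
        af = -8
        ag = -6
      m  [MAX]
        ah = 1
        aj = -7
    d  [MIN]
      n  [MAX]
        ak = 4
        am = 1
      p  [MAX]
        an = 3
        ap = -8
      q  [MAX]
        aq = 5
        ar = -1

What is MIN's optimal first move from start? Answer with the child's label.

Beta

e (MAX): max(3, -7, 8, -1) = 8
f (MAX): max(-5, -2, -7) = -2
a (MIN): min(8, -2) = -2
g (MAX): max(6, -3) = 6
h (MAX): max(9, 0, -5) = 9
b (MIN): min(6, 9) = 6
Alpha (MAX): max(-2, 6) = 6
j (MAX): max(6, 8) = 8
k (MAX): max(-8, -6) = -6
m (MAX): max(1, -7) = 1
c (MIN): min(8, -6, 1) = -6
n (MAX): max(4, 1) = 4
p (MAX): max(3, -8) = 3
q (MAX): max(5, -1) = 5
d (MIN): min(4, 3, 5) = 3
Beta (MAX): max(-6, 3) = 3
start (MIN): min(6, 3) = 3
MIN at start wants the lowest of {Alpha=6, Beta=3}, so chooses Beta.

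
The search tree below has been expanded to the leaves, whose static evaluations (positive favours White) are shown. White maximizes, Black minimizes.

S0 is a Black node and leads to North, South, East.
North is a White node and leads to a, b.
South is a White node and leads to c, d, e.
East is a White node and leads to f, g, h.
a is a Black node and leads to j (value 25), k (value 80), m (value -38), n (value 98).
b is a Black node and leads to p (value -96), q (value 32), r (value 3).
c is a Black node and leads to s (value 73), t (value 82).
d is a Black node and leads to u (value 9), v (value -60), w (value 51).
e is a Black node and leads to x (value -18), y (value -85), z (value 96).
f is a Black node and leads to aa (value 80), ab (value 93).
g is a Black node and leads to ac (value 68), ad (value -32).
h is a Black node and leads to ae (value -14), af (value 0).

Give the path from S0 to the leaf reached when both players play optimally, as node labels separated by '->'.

a (Black): min(25, 80, -38, 98) = -38
b (Black): min(-96, 32, 3) = -96
North (White): max(-38, -96) = -38
c (Black): min(73, 82) = 73
d (Black): min(9, -60, 51) = -60
e (Black): min(-18, -85, 96) = -85
South (White): max(73, -60, -85) = 73
f (Black): min(80, 93) = 80
g (Black): min(68, -32) = -32
h (Black): min(-14, 0) = -14
East (White): max(80, -32, -14) = 80
S0 (Black): min(-38, 73, 80) = -38
At S0, Black picks North (lowest: -38).
At North, White picks a (highest: -38).
At a, Black picks m (lowest: -38).
Terminal value -38.

S0 -> North -> a -> m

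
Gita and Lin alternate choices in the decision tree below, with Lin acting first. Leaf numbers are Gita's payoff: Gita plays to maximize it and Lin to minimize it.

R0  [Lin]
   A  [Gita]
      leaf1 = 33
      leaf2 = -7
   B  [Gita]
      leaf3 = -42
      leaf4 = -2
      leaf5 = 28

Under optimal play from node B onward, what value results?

B (Gita): max(-42, -2, 28) = 28

28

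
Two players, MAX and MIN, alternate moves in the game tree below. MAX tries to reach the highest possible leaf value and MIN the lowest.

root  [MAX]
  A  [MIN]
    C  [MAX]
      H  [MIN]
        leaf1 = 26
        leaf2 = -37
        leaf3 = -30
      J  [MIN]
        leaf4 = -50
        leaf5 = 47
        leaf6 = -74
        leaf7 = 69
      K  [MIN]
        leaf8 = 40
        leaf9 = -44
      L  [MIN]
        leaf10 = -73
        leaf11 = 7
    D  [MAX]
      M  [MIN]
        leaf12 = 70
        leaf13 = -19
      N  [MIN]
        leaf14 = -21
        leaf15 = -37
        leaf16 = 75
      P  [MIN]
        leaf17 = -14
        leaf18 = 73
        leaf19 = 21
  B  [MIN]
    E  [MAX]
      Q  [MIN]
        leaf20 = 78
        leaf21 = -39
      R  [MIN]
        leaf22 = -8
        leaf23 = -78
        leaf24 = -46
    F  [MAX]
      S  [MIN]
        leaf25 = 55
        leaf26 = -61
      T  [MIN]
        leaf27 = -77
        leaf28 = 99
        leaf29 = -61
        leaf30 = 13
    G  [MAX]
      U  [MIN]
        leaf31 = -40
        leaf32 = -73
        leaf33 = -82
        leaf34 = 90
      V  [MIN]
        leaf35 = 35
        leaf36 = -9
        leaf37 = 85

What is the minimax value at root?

-37

H (MIN): min(26, -37, -30) = -37
J (MIN): min(-50, 47, -74, 69) = -74
K (MIN): min(40, -44) = -44
L (MIN): min(-73, 7) = -73
C (MAX): max(-37, -74, -44, -73) = -37
M (MIN): min(70, -19) = -19
N (MIN): min(-21, -37, 75) = -37
P (MIN): min(-14, 73, 21) = -14
D (MAX): max(-19, -37, -14) = -14
A (MIN): min(-37, -14) = -37
Q (MIN): min(78, -39) = -39
R (MIN): min(-8, -78, -46) = -78
E (MAX): max(-39, -78) = -39
S (MIN): min(55, -61) = -61
T (MIN): min(-77, 99, -61, 13) = -77
F (MAX): max(-61, -77) = -61
U (MIN): min(-40, -73, -82, 90) = -82
V (MIN): min(35, -9, 85) = -9
G (MAX): max(-82, -9) = -9
B (MIN): min(-39, -61, -9) = -61
root (MAX): max(-37, -61) = -37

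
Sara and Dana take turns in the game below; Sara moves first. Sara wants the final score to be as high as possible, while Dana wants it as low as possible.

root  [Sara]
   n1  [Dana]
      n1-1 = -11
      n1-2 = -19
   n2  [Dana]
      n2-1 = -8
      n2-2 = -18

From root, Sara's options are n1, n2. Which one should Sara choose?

n1 (Dana): min(-11, -19) = -19
n2 (Dana): min(-8, -18) = -18
root (Sara): max(-19, -18) = -18
Sara at root wants the highest of {n1=-19, n2=-18}, so chooses n2.

n2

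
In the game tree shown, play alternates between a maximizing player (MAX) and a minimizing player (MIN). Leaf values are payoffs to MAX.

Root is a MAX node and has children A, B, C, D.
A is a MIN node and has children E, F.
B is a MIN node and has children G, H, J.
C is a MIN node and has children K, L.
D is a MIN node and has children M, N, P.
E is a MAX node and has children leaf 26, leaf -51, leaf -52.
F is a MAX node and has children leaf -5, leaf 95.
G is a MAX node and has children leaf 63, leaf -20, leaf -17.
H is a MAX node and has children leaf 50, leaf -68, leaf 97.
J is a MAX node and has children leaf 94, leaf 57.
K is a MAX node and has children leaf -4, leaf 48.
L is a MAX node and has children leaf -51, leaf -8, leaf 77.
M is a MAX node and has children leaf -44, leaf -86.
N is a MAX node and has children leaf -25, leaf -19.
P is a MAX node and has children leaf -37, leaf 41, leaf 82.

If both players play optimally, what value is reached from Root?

E (MAX): max(26, -51, -52) = 26
F (MAX): max(-5, 95) = 95
A (MIN): min(26, 95) = 26
G (MAX): max(63, -20, -17) = 63
H (MAX): max(50, -68, 97) = 97
J (MAX): max(94, 57) = 94
B (MIN): min(63, 97, 94) = 63
K (MAX): max(-4, 48) = 48
L (MAX): max(-51, -8, 77) = 77
C (MIN): min(48, 77) = 48
M (MAX): max(-44, -86) = -44
N (MAX): max(-25, -19) = -19
P (MAX): max(-37, 41, 82) = 82
D (MIN): min(-44, -19, 82) = -44
Root (MAX): max(26, 63, 48, -44) = 63

63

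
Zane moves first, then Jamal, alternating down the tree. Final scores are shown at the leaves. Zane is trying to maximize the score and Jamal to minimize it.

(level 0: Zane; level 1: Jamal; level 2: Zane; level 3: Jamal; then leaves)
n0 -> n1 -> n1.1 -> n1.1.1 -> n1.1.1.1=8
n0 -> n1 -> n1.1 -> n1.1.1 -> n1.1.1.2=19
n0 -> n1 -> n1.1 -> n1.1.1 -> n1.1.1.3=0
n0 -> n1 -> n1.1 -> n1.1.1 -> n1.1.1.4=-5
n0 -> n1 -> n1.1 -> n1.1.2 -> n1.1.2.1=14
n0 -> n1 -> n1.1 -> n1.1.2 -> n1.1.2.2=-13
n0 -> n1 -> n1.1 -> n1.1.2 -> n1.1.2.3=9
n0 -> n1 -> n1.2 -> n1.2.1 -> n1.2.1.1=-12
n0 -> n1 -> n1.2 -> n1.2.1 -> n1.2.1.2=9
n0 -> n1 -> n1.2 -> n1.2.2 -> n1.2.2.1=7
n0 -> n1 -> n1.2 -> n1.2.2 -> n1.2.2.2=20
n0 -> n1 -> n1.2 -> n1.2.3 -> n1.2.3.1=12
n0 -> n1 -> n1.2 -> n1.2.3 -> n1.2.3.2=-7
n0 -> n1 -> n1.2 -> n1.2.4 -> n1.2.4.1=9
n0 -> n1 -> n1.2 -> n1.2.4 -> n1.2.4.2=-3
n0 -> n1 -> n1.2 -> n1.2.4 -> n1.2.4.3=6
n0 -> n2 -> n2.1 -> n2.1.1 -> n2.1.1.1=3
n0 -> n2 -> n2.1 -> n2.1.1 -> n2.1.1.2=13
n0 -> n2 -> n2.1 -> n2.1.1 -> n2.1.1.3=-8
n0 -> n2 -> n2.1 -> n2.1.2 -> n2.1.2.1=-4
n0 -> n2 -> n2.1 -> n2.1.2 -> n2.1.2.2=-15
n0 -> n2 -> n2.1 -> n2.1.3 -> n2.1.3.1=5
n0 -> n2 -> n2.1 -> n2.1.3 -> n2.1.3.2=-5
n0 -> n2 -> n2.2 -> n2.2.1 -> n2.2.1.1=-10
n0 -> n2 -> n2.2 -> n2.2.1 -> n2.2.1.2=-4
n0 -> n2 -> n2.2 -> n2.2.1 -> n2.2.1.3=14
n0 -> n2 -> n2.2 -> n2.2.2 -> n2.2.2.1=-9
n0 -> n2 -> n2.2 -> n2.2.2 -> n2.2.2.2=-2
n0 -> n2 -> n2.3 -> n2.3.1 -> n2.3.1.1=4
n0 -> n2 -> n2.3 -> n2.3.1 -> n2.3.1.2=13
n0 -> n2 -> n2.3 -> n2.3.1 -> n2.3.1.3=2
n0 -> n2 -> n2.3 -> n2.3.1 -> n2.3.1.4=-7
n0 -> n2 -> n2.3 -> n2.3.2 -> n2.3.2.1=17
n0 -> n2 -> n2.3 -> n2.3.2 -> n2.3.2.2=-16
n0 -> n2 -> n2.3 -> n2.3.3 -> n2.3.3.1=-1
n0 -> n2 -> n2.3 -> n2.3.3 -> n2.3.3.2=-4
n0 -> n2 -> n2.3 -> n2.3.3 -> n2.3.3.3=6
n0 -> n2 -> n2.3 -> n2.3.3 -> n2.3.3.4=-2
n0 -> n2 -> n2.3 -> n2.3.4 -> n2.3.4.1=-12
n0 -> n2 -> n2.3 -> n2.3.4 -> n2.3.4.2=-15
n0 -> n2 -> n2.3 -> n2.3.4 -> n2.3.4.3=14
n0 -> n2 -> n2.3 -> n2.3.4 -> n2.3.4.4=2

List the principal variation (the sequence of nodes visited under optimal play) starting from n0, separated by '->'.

n1.1.1 (Jamal): min(8, 19, 0, -5) = -5
n1.1.2 (Jamal): min(14, -13, 9) = -13
n1.1 (Zane): max(-5, -13) = -5
n1.2.1 (Jamal): min(-12, 9) = -12
n1.2.2 (Jamal): min(7, 20) = 7
n1.2.3 (Jamal): min(12, -7) = -7
n1.2.4 (Jamal): min(9, -3, 6) = -3
n1.2 (Zane): max(-12, 7, -7, -3) = 7
n1 (Jamal): min(-5, 7) = -5
n2.1.1 (Jamal): min(3, 13, -8) = -8
n2.1.2 (Jamal): min(-4, -15) = -15
n2.1.3 (Jamal): min(5, -5) = -5
n2.1 (Zane): max(-8, -15, -5) = -5
n2.2.1 (Jamal): min(-10, -4, 14) = -10
n2.2.2 (Jamal): min(-9, -2) = -9
n2.2 (Zane): max(-10, -9) = -9
n2.3.1 (Jamal): min(4, 13, 2, -7) = -7
n2.3.2 (Jamal): min(17, -16) = -16
n2.3.3 (Jamal): min(-1, -4, 6, -2) = -4
n2.3.4 (Jamal): min(-12, -15, 14, 2) = -15
n2.3 (Zane): max(-7, -16, -4, -15) = -4
n2 (Jamal): min(-5, -9, -4) = -9
n0 (Zane): max(-5, -9) = -5
At n0, Zane picks n1 (highest: -5).
At n1, Jamal picks n1.1 (lowest: -5).
At n1.1, Zane picks n1.1.1 (highest: -5).
At n1.1.1, Jamal picks n1.1.1.4 (lowest: -5).
Terminal value -5.

n0 -> n1 -> n1.1 -> n1.1.1 -> n1.1.1.4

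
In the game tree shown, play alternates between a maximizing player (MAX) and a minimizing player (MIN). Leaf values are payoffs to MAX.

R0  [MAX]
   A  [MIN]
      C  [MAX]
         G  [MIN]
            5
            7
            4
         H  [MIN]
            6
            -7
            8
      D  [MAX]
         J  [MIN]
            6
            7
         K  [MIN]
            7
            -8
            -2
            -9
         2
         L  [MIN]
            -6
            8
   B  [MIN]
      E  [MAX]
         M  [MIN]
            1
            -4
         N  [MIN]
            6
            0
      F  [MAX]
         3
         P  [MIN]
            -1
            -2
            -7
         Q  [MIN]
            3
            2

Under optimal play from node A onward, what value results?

G (MIN): min(5, 7, 4) = 4
H (MIN): min(6, -7, 8) = -7
C (MAX): max(4, -7) = 4
J (MIN): min(6, 7) = 6
K (MIN): min(7, -8, -2, -9) = -9
L (MIN): min(-6, 8) = -6
D (MAX): max(6, -9, 2, -6) = 6
A (MIN): min(4, 6) = 4

4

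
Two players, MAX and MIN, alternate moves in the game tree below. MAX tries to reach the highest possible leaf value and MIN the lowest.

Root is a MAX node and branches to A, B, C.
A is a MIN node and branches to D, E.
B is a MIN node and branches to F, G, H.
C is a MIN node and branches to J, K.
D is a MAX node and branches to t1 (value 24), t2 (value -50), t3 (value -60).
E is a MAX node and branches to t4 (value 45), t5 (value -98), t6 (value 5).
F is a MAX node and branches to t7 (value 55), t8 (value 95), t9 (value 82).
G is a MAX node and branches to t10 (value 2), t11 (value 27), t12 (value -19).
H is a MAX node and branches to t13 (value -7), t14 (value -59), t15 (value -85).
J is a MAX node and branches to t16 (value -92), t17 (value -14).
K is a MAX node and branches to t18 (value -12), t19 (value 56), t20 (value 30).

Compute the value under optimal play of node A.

24

D (MAX): max(24, -50, -60) = 24
E (MAX): max(45, -98, 5) = 45
A (MIN): min(24, 45) = 24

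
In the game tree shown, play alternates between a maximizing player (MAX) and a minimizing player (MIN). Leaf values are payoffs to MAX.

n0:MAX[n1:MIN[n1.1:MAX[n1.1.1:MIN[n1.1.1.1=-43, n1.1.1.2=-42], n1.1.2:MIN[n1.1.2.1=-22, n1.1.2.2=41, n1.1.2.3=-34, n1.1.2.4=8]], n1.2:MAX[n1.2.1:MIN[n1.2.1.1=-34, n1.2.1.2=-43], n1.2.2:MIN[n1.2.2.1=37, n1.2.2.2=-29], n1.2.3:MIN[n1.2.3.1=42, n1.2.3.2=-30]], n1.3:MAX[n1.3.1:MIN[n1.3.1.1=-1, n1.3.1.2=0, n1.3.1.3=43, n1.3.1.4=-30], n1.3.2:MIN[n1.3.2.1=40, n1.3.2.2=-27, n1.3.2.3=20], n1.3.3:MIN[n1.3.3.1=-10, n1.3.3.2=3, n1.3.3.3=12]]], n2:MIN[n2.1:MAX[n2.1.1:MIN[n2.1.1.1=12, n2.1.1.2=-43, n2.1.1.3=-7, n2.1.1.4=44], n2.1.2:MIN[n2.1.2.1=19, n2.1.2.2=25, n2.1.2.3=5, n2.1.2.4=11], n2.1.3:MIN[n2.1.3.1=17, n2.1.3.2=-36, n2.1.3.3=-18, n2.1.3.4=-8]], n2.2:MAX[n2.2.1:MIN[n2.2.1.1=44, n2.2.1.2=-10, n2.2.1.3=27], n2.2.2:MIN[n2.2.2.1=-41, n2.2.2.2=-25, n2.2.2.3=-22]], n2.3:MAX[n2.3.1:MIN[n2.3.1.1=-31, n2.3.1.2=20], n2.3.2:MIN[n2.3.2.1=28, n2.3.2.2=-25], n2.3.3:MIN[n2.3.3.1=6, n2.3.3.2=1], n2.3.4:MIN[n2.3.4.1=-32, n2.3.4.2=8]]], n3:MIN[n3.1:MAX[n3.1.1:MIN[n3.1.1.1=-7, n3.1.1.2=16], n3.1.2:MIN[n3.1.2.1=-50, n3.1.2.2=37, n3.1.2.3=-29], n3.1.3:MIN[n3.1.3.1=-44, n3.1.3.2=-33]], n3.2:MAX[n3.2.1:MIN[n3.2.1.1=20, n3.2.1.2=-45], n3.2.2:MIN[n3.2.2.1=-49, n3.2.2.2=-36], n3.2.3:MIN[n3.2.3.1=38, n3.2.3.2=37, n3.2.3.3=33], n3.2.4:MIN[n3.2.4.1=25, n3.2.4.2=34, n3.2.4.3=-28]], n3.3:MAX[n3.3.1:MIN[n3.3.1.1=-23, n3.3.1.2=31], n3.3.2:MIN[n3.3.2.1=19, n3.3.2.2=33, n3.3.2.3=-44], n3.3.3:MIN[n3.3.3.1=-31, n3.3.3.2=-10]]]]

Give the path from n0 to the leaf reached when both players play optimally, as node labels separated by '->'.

n1.1.1 (MIN): min(-43, -42) = -43
n1.1.2 (MIN): min(-22, 41, -34, 8) = -34
n1.1 (MAX): max(-43, -34) = -34
n1.2.1 (MIN): min(-34, -43) = -43
n1.2.2 (MIN): min(37, -29) = -29
n1.2.3 (MIN): min(42, -30) = -30
n1.2 (MAX): max(-43, -29, -30) = -29
n1.3.1 (MIN): min(-1, 0, 43, -30) = -30
n1.3.2 (MIN): min(40, -27, 20) = -27
n1.3.3 (MIN): min(-10, 3, 12) = -10
n1.3 (MAX): max(-30, -27, -10) = -10
n1 (MIN): min(-34, -29, -10) = -34
n2.1.1 (MIN): min(12, -43, -7, 44) = -43
n2.1.2 (MIN): min(19, 25, 5, 11) = 5
n2.1.3 (MIN): min(17, -36, -18, -8) = -36
n2.1 (MAX): max(-43, 5, -36) = 5
n2.2.1 (MIN): min(44, -10, 27) = -10
n2.2.2 (MIN): min(-41, -25, -22) = -41
n2.2 (MAX): max(-10, -41) = -10
n2.3.1 (MIN): min(-31, 20) = -31
n2.3.2 (MIN): min(28, -25) = -25
n2.3.3 (MIN): min(6, 1) = 1
n2.3.4 (MIN): min(-32, 8) = -32
n2.3 (MAX): max(-31, -25, 1, -32) = 1
n2 (MIN): min(5, -10, 1) = -10
n3.1.1 (MIN): min(-7, 16) = -7
n3.1.2 (MIN): min(-50, 37, -29) = -50
n3.1.3 (MIN): min(-44, -33) = -44
n3.1 (MAX): max(-7, -50, -44) = -7
n3.2.1 (MIN): min(20, -45) = -45
n3.2.2 (MIN): min(-49, -36) = -49
n3.2.3 (MIN): min(38, 37, 33) = 33
n3.2.4 (MIN): min(25, 34, -28) = -28
n3.2 (MAX): max(-45, -49, 33, -28) = 33
n3.3.1 (MIN): min(-23, 31) = -23
n3.3.2 (MIN): min(19, 33, -44) = -44
n3.3.3 (MIN): min(-31, -10) = -31
n3.3 (MAX): max(-23, -44, -31) = -23
n3 (MIN): min(-7, 33, -23) = -23
n0 (MAX): max(-34, -10, -23) = -10
At n0, MAX picks n2 (highest: -10).
At n2, MIN picks n2.2 (lowest: -10).
At n2.2, MAX picks n2.2.1 (highest: -10).
At n2.2.1, MIN picks n2.2.1.2 (lowest: -10).
Terminal value -10.

n0 -> n2 -> n2.2 -> n2.2.1 -> n2.2.1.2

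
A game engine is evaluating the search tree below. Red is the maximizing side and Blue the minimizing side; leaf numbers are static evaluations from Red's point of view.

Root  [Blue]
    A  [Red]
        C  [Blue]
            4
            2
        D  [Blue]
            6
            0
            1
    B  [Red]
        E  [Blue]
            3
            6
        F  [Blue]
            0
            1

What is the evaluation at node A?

C (Blue): min(4, 2) = 2
D (Blue): min(6, 0, 1) = 0
A (Red): max(2, 0) = 2

2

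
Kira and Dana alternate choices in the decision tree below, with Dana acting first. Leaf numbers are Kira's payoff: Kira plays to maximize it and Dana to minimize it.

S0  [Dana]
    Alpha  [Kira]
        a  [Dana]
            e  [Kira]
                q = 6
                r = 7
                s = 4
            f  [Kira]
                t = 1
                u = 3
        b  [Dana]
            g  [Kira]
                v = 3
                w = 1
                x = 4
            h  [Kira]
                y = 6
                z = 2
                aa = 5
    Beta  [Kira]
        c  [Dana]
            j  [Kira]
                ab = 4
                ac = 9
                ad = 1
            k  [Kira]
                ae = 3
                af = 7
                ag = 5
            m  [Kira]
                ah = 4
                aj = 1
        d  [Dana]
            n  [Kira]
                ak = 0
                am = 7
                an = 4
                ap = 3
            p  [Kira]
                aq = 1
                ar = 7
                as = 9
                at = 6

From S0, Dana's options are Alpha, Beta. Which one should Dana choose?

e (Kira): max(6, 7, 4) = 7
f (Kira): max(1, 3) = 3
a (Dana): min(7, 3) = 3
g (Kira): max(3, 1, 4) = 4
h (Kira): max(6, 2, 5) = 6
b (Dana): min(4, 6) = 4
Alpha (Kira): max(3, 4) = 4
j (Kira): max(4, 9, 1) = 9
k (Kira): max(3, 7, 5) = 7
m (Kira): max(4, 1) = 4
c (Dana): min(9, 7, 4) = 4
n (Kira): max(0, 7, 4, 3) = 7
p (Kira): max(1, 7, 9, 6) = 9
d (Dana): min(7, 9) = 7
Beta (Kira): max(4, 7) = 7
S0 (Dana): min(4, 7) = 4
Dana at S0 wants the lowest of {Alpha=4, Beta=7}, so chooses Alpha.

Alpha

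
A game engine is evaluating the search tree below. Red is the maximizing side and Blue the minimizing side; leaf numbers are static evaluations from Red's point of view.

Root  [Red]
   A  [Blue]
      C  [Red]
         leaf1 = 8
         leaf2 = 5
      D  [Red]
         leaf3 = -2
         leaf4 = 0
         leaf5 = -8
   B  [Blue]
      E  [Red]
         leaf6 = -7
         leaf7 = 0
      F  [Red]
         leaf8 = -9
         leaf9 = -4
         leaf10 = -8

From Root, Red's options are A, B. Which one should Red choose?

C (Red): max(8, 5) = 8
D (Red): max(-2, 0, -8) = 0
A (Blue): min(8, 0) = 0
E (Red): max(-7, 0) = 0
F (Red): max(-9, -4, -8) = -4
B (Blue): min(0, -4) = -4
Root (Red): max(0, -4) = 0
Red at Root wants the highest of {A=0, B=-4}, so chooses A.

A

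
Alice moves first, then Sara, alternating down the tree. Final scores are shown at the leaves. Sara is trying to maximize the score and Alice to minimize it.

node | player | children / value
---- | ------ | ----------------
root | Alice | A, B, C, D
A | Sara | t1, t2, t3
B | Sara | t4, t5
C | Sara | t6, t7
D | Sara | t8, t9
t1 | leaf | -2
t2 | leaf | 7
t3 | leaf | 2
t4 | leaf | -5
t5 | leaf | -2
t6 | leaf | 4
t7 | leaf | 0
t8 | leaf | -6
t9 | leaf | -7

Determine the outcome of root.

A (Sara): max(-2, 7, 2) = 7
B (Sara): max(-5, -2) = -2
C (Sara): max(4, 0) = 4
D (Sara): max(-6, -7) = -6
root (Alice): min(7, -2, 4, -6) = -6

-6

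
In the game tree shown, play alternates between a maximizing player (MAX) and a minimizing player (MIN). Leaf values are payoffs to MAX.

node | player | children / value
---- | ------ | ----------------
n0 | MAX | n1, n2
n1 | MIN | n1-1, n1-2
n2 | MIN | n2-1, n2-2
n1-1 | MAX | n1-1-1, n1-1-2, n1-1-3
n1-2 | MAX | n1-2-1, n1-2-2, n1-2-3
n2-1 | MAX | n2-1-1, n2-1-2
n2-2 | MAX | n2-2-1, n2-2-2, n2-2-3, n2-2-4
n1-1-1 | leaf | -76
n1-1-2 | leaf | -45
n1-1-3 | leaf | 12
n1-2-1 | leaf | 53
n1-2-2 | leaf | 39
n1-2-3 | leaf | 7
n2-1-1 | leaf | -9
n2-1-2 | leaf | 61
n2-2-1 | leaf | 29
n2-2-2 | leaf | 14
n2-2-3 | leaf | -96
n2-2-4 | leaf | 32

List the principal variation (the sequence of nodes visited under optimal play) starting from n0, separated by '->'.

n0 -> n2 -> n2-2 -> n2-2-4

n1-1 (MAX): max(-76, -45, 12) = 12
n1-2 (MAX): max(53, 39, 7) = 53
n1 (MIN): min(12, 53) = 12
n2-1 (MAX): max(-9, 61) = 61
n2-2 (MAX): max(29, 14, -96, 32) = 32
n2 (MIN): min(61, 32) = 32
n0 (MAX): max(12, 32) = 32
At n0, MAX picks n2 (highest: 32).
At n2, MIN picks n2-2 (lowest: 32).
At n2-2, MAX picks n2-2-4 (highest: 32).
Terminal value 32.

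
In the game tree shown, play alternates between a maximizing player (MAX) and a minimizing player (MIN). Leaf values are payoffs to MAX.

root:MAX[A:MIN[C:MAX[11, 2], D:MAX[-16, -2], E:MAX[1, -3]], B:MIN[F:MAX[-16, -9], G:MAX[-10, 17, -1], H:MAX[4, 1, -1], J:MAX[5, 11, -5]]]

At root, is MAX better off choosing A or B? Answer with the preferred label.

C (MAX): max(11, 2) = 11
D (MAX): max(-16, -2) = -2
E (MAX): max(1, -3) = 1
A (MIN): min(11, -2, 1) = -2
F (MAX): max(-16, -9) = -9
G (MAX): max(-10, 17, -1) = 17
H (MAX): max(4, 1, -1) = 4
J (MAX): max(5, 11, -5) = 11
B (MIN): min(-9, 17, 4, 11) = -9
MAX prefers the higher value; A=-2, B=-9. A is better since -2 > -9.

A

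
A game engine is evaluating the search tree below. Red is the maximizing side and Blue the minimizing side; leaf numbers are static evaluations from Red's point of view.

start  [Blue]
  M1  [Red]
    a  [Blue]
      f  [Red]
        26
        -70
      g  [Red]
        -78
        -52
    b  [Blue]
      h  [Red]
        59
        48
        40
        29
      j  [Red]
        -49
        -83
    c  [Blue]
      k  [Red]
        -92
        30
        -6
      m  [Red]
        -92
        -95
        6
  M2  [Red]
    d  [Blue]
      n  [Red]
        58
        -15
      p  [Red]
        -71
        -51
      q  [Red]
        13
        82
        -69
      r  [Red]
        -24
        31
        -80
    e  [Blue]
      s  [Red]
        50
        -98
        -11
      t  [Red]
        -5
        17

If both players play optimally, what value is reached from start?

6

f (Red): max(26, -70) = 26
g (Red): max(-78, -52) = -52
a (Blue): min(26, -52) = -52
h (Red): max(59, 48, 40, 29) = 59
j (Red): max(-49, -83) = -49
b (Blue): min(59, -49) = -49
k (Red): max(-92, 30, -6) = 30
m (Red): max(-92, -95, 6) = 6
c (Blue): min(30, 6) = 6
M1 (Red): max(-52, -49, 6) = 6
n (Red): max(58, -15) = 58
p (Red): max(-71, -51) = -51
q (Red): max(13, 82, -69) = 82
r (Red): max(-24, 31, -80) = 31
d (Blue): min(58, -51, 82, 31) = -51
s (Red): max(50, -98, -11) = 50
t (Red): max(-5, 17) = 17
e (Blue): min(50, 17) = 17
M2 (Red): max(-51, 17) = 17
start (Blue): min(6, 17) = 6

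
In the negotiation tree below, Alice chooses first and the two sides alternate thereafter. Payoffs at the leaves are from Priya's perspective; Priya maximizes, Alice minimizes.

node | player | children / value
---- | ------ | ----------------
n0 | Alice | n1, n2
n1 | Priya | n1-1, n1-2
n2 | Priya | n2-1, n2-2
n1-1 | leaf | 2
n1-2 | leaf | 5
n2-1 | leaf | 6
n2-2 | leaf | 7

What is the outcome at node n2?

7

n2 (Priya): max(6, 7) = 7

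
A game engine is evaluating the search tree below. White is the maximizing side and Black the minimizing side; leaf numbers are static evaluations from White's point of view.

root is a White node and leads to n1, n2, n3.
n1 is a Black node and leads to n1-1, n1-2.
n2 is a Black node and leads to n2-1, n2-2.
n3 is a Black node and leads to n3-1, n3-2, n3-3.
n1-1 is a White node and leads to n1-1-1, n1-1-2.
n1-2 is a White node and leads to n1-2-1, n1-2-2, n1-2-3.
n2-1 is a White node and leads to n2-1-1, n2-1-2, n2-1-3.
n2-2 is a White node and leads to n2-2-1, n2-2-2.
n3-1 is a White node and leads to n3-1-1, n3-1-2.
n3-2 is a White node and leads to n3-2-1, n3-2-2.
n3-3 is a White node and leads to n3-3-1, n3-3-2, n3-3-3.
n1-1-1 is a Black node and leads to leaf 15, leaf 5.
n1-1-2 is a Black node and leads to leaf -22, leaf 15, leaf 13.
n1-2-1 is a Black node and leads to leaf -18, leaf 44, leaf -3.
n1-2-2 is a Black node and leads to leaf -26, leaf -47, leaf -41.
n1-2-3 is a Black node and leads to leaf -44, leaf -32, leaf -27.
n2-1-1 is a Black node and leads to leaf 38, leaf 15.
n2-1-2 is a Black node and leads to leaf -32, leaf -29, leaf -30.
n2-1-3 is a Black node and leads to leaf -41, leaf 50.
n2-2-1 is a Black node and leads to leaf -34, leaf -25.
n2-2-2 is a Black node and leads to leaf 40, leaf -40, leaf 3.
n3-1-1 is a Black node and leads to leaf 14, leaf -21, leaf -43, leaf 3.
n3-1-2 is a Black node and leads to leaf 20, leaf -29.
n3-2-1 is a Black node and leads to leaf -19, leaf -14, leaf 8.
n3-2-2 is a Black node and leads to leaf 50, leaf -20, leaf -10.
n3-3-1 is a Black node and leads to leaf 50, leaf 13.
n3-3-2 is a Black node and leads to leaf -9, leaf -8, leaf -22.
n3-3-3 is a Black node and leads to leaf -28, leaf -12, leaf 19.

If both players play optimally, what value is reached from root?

n1-1-1 (Black): min(15, 5) = 5
n1-1-2 (Black): min(-22, 15, 13) = -22
n1-1 (White): max(5, -22) = 5
n1-2-1 (Black): min(-18, 44, -3) = -18
n1-2-2 (Black): min(-26, -47, -41) = -47
n1-2-3 (Black): min(-44, -32, -27) = -44
n1-2 (White): max(-18, -47, -44) = -18
n1 (Black): min(5, -18) = -18
n2-1-1 (Black): min(38, 15) = 15
n2-1-2 (Black): min(-32, -29, -30) = -32
n2-1-3 (Black): min(-41, 50) = -41
n2-1 (White): max(15, -32, -41) = 15
n2-2-1 (Black): min(-34, -25) = -34
n2-2-2 (Black): min(40, -40, 3) = -40
n2-2 (White): max(-34, -40) = -34
n2 (Black): min(15, -34) = -34
n3-1-1 (Black): min(14, -21, -43, 3) = -43
n3-1-2 (Black): min(20, -29) = -29
n3-1 (White): max(-43, -29) = -29
n3-2-1 (Black): min(-19, -14, 8) = -19
n3-2-2 (Black): min(50, -20, -10) = -20
n3-2 (White): max(-19, -20) = -19
n3-3-1 (Black): min(50, 13) = 13
n3-3-2 (Black): min(-9, -8, -22) = -22
n3-3-3 (Black): min(-28, -12, 19) = -28
n3-3 (White): max(13, -22, -28) = 13
n3 (Black): min(-29, -19, 13) = -29
root (White): max(-18, -34, -29) = -18

-18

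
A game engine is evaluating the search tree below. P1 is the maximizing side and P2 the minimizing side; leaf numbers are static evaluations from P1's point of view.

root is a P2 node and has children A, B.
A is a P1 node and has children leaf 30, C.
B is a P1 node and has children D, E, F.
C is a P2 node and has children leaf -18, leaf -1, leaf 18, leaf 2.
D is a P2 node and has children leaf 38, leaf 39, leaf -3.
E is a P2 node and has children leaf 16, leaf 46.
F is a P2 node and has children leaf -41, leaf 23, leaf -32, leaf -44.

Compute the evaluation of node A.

C (P2): min(-18, -1, 18, 2) = -18
A (P1): max(30, -18) = 30

30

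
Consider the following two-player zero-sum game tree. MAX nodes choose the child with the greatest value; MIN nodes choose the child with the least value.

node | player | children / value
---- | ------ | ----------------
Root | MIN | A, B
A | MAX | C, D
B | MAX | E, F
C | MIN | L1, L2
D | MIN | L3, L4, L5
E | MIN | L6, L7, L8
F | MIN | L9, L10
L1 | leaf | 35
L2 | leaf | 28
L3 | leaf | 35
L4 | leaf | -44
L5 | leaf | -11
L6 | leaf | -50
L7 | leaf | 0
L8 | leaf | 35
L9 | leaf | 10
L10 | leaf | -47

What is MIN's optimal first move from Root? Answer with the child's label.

B

C (MIN): min(35, 28) = 28
D (MIN): min(35, -44, -11) = -44
A (MAX): max(28, -44) = 28
E (MIN): min(-50, 0, 35) = -50
F (MIN): min(10, -47) = -47
B (MAX): max(-50, -47) = -47
Root (MIN): min(28, -47) = -47
MIN at Root wants the lowest of {A=28, B=-47}, so chooses B.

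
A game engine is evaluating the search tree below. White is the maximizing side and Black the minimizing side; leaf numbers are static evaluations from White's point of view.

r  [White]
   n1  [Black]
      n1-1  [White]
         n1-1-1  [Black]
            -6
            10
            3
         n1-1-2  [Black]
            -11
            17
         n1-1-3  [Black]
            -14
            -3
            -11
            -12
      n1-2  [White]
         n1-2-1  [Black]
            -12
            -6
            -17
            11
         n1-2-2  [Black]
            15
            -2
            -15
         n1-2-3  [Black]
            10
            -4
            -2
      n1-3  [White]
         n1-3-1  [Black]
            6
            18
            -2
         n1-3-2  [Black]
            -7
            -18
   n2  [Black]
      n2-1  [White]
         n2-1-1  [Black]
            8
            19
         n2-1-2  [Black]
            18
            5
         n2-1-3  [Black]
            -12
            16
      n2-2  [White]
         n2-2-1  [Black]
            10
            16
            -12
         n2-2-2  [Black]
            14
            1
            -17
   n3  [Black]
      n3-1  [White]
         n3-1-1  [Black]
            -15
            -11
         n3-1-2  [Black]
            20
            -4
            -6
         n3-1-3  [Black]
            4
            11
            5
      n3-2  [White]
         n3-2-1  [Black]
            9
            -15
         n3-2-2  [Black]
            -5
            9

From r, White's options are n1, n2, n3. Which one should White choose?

n1-1-1 (Black): min(-6, 10, 3) = -6
n1-1-2 (Black): min(-11, 17) = -11
n1-1-3 (Black): min(-14, -3, -11, -12) = -14
n1-1 (White): max(-6, -11, -14) = -6
n1-2-1 (Black): min(-12, -6, -17, 11) = -17
n1-2-2 (Black): min(15, -2, -15) = -15
n1-2-3 (Black): min(10, -4, -2) = -4
n1-2 (White): max(-17, -15, -4) = -4
n1-3-1 (Black): min(6, 18, -2) = -2
n1-3-2 (Black): min(-7, -18) = -18
n1-3 (White): max(-2, -18) = -2
n1 (Black): min(-6, -4, -2) = -6
n2-1-1 (Black): min(8, 19) = 8
n2-1-2 (Black): min(18, 5) = 5
n2-1-3 (Black): min(-12, 16) = -12
n2-1 (White): max(8, 5, -12) = 8
n2-2-1 (Black): min(10, 16, -12) = -12
n2-2-2 (Black): min(14, 1, -17) = -17
n2-2 (White): max(-12, -17) = -12
n2 (Black): min(8, -12) = -12
n3-1-1 (Black): min(-15, -11) = -15
n3-1-2 (Black): min(20, -4, -6) = -6
n3-1-3 (Black): min(4, 11, 5) = 4
n3-1 (White): max(-15, -6, 4) = 4
n3-2-1 (Black): min(9, -15) = -15
n3-2-2 (Black): min(-5, 9) = -5
n3-2 (White): max(-15, -5) = -5
n3 (Black): min(4, -5) = -5
r (White): max(-6, -12, -5) = -5
White at r wants the highest of {n1=-6, n2=-12, n3=-5}, so chooses n3.

n3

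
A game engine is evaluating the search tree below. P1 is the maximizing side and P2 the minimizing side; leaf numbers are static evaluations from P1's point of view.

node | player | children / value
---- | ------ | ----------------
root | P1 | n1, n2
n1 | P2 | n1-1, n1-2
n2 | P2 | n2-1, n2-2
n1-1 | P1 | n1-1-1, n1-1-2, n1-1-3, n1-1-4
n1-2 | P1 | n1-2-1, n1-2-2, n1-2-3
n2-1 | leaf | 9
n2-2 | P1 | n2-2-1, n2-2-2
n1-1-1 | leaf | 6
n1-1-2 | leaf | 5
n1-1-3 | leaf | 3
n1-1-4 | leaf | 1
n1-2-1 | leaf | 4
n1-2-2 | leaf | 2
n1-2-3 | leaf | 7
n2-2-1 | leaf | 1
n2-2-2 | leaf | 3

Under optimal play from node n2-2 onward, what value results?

n2-2 (P1): max(1, 3) = 3

3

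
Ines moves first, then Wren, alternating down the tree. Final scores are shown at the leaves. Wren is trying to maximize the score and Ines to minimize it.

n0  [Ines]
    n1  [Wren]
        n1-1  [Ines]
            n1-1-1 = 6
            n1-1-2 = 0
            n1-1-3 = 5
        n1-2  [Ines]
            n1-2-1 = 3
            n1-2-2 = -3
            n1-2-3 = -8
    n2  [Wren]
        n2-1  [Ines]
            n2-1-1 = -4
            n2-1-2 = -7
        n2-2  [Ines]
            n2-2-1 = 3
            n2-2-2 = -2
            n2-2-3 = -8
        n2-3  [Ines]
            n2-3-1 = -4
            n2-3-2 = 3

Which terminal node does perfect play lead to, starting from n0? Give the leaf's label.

n1-1 (Ines): min(6, 0, 5) = 0
n1-2 (Ines): min(3, -3, -8) = -8
n1 (Wren): max(0, -8) = 0
n2-1 (Ines): min(-4, -7) = -7
n2-2 (Ines): min(3, -2, -8) = -8
n2-3 (Ines): min(-4, 3) = -4
n2 (Wren): max(-7, -8, -4) = -4
n0 (Ines): min(0, -4) = -4
At n0, Ines picks n2 (lowest: -4).
At n2, Wren picks n2-3 (highest: -4).
At n2-3, Ines picks n2-3-1 (lowest: -4).
Terminal value -4.

n2-3-1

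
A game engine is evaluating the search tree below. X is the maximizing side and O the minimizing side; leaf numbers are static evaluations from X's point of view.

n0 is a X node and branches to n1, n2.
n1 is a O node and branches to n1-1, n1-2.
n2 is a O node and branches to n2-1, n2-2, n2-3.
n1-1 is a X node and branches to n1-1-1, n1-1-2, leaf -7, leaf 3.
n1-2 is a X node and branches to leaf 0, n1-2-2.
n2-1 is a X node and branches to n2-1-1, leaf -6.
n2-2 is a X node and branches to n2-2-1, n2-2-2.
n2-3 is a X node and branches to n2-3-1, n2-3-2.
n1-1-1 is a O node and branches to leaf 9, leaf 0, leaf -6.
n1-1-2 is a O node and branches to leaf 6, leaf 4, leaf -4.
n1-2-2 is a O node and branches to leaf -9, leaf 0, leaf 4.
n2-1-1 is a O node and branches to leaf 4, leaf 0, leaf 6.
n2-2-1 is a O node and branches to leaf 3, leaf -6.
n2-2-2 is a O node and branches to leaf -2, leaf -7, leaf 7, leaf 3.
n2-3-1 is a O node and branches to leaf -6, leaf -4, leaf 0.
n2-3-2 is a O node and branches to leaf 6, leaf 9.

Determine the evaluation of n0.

0

n1-1-1 (O): min(9, 0, -6) = -6
n1-1-2 (O): min(6, 4, -4) = -4
n1-1 (X): max(-6, -4, -7, 3) = 3
n1-2-2 (O): min(-9, 0, 4) = -9
n1-2 (X): max(0, -9) = 0
n1 (O): min(3, 0) = 0
n2-1-1 (O): min(4, 0, 6) = 0
n2-1 (X): max(0, -6) = 0
n2-2-1 (O): min(3, -6) = -6
n2-2-2 (O): min(-2, -7, 7, 3) = -7
n2-2 (X): max(-6, -7) = -6
n2-3-1 (O): min(-6, -4, 0) = -6
n2-3-2 (O): min(6, 9) = 6
n2-3 (X): max(-6, 6) = 6
n2 (O): min(0, -6, 6) = -6
n0 (X): max(0, -6) = 0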